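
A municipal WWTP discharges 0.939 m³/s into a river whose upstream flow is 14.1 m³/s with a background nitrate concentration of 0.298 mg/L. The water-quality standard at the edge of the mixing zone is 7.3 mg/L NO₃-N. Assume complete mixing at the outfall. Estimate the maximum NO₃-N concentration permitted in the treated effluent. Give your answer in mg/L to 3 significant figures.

112 mg/L

Mass balance: 7.3·15.04 = 0.939·Cₑ + 14.1·0.298.
Cₑ = (109.8 − 4.202) / 0.939 = 112.4 mg/L.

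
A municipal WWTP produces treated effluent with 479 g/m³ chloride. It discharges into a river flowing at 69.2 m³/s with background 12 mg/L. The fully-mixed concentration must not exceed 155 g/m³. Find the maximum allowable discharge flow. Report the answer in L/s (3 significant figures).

Mass balance at complete mixing: C_std·(Q_w + Q_r) = Q_w·C_e + Q_r·C_b.
Rearranging, Q_w = Q_r·(C_std − C_b)/(C_e − C_std) = 69.2·(155 − 12) / (479 − 155) = 30.54 m³/s.
= 3.054e+04 L/s.

30500 L/s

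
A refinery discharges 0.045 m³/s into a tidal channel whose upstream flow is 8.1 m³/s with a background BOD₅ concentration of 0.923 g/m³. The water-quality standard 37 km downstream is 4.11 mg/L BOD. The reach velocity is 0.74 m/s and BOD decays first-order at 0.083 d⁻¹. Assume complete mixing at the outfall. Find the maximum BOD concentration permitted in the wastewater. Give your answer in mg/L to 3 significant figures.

Travel time to the compliance point: t = 3.7e+04/0.74 = 5e+04 s = 0.5787 d; decay factor exp(−0.083·0.5787) = 0.9531.
So the concentration just after mixing may be at most 4.11/0.9531 = 4.312 mg/L.
Mass balance: 4.312·8.145 = 0.045·Cₑ + 8.1·0.923.
Cₑ = (35.12 − 7.476) / 0.045 = 614.4 mg/L.

614 mg/L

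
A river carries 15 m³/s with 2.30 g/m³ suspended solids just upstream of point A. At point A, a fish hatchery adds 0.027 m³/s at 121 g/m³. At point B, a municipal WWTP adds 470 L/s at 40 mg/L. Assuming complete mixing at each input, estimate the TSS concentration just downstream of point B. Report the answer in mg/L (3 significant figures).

3.65 mg/L

After input A: C = (15·2.3 + 0.027·121) / 15.03 = 2.513 mg/L.
470 L/s = 0.47 m³/s.
After input B: C = (15.03·2.513 + 0.47·40) / 15.5 = 3.65 mg/L.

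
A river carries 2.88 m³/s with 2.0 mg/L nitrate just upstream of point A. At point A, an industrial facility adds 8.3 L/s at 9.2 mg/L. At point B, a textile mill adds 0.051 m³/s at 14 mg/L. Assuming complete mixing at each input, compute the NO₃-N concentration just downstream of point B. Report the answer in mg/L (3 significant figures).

2.23 mg/L

8.3 L/s = 0.0083 m³/s.
After input A: C = (2.88·2 + 0.0083·9.2) / 2.888 = 2.021 mg/L.
After input B: C = (2.888·2.021 + 0.051·14) / 2.939 = 2.229 mg/L.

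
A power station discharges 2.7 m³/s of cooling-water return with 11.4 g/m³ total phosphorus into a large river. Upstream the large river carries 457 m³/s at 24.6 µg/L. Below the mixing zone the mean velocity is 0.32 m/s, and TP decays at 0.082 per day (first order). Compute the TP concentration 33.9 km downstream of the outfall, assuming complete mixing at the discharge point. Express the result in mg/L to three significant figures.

24.6 µg/L = 0.0246 mg/L.
After complete mixing, C₀ = (2.7·11.4 + 457·0.0246) / 459.7 = 0.09141 mg/L.
Travel time t = 3.39e+04 m / 0.32 m/s = 1.059e+05 s = 1.226 d.
C = 0.09141·exp(−0.082·1.226) = 0.09141·0.9043 = 0.08267 mg/L.

0.0827 mg/L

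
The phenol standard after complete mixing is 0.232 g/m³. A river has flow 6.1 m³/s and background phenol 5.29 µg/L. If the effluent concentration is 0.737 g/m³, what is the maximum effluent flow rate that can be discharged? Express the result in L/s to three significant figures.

2740 L/s

5.29 µg/L = 0.00529 mg/L.
Mass balance at complete mixing: C_std·(Q_w + Q_r) = Q_w·C_e + Q_r·C_b.
Rearranging, Q_w = Q_r·(C_std − C_b)/(C_e − C_std) = 6.1·(0.232 − 0.00529) / (0.737 − 0.232) = 2.738 m³/s.
= 2738 L/s.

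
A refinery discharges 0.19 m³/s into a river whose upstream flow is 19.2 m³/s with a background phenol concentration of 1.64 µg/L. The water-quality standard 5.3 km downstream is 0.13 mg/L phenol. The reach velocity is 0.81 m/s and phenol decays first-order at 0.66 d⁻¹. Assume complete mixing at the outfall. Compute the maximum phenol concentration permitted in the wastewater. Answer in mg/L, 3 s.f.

1.64 µg/L = 0.00164 mg/L.
Travel time to the compliance point: t = 5300/0.81 = 6543 s = 0.07573 d; decay factor exp(−0.66·0.07573) = 0.9512.
So the concentration just after mixing may be at most 0.13/0.9512 = 0.1367 mg/L.
Mass balance: 0.1367·19.39 = 0.19·Cₑ + 19.2·0.00164.
Cₑ = (2.65 − 0.03149) / 0.19 = 13.78 mg/L.

13.8 mg/L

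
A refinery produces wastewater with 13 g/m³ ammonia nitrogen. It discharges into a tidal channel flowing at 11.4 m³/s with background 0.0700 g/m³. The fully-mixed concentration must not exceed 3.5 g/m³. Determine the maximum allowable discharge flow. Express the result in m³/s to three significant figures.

4.12 m³/s

Mass balance at complete mixing: C_std·(Q_w + Q_r) = Q_w·C_e + Q_r·C_b.
Rearranging, Q_w = Q_r·(C_std − C_b)/(C_e − C_std) = 11.4·(3.5 − 0.07) / (13 − 3.5) = 4.116 m³/s.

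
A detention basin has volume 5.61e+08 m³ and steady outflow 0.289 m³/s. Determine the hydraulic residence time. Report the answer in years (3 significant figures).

Q = 0.289 m³/s × 3.156e+07 s/yr = 9.12e+06 m³/yr.
Hydraulic residence time τ = V/Q = 5.61e+08/9.12e+06 = 61.51 yr.

61.5 yr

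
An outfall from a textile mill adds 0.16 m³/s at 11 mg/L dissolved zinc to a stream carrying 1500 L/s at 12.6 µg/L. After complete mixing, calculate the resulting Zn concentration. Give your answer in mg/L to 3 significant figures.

1.07 mg/L

1500 L/s = 1.5 m³/s.
12.6 µg/L = 0.0126 mg/L.
By mass balance at complete mixing, C = (0.16·11 + 1.5·0.0126) / (0.16 + 1.5) = 1.779/1.66 = 1.072 mg/L.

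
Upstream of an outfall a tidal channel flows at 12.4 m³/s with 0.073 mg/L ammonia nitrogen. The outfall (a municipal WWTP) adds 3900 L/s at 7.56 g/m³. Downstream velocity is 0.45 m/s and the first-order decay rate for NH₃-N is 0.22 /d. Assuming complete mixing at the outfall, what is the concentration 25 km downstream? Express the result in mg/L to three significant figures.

3900 L/s = 3.9 m³/s.
After complete mixing, C₀ = (3.9·7.56 + 12.4·0.073) / 16.3 = 1.864 mg/L.
Travel time t = 2.5e+04 m / 0.45 m/s = 5.556e+04 s = 0.643 d.
C = 1.864·exp(−0.22·0.643) = 1.864·0.8681 = 1.618 mg/L.

1.62 mg/L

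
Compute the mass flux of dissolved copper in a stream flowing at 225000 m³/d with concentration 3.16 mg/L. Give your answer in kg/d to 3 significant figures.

225000 m³/d = 2.604 m³/s.
Mass flux = Q·C = 2.604 m³/s × 3.16 g/m³ = 8.229 g/s.
= 8.229 g/s × 86.4 = 711 kg/d.

711 kg/d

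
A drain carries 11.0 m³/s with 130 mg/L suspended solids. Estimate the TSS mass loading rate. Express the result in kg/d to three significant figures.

124000 kg/d

Mass flux = Q·C = 11 m³/s × 130 g/m³ = 1430 g/s.
= 1430 g/s × 86.4 = 1.236e+05 kg/d.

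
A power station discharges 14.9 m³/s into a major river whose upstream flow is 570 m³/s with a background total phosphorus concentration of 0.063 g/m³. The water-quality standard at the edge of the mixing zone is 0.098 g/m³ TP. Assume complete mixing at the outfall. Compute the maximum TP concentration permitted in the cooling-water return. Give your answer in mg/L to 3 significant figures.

Mass balance: 0.098·584.9 = 14.9·Cₑ + 570·0.063.
Cₑ = (57.32 − 35.91) / 14.9 = 1.437 mg/L.

1.44 mg/L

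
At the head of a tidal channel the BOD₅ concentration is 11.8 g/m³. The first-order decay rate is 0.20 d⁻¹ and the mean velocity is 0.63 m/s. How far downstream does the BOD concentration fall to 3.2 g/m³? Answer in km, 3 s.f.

355 km

From C = C₀·e^(−kt), t = ln(C₀/C)/k = ln(11.8/3.2)/0.20 = 1.305/0.20 = 6.525 d.
Distance = v·t = 0.63 m/s × 5.637e+05 s = 3.552e+05 m = 355.2 km.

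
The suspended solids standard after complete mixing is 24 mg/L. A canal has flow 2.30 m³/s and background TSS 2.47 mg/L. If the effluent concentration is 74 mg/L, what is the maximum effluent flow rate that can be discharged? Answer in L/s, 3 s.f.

Mass balance at complete mixing: C_std·(Q_w + Q_r) = Q_w·C_e + Q_r·C_b.
Rearranging, Q_w = Q_r·(C_std − C_b)/(C_e − C_std) = 2.30·(24 − 2.47) / (74 − 24) = 0.9904 m³/s.
= 990.4 L/s.

990 L/s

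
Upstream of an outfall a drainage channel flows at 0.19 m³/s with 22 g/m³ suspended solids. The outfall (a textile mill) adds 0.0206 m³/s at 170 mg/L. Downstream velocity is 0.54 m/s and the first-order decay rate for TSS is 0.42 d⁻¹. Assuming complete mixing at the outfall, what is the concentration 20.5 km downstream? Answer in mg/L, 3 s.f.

30.3 mg/L

After complete mixing, C₀ = (0.0206·170 + 0.19·22) / 0.2106 = 36.48 mg/L.
Travel time t = 2.05e+04 m / 0.54 m/s = 3.796e+04 s = 0.4394 d.
C = 36.48·exp(−0.42·0.4394) = 36.48·0.8315 = 30.33 mg/L.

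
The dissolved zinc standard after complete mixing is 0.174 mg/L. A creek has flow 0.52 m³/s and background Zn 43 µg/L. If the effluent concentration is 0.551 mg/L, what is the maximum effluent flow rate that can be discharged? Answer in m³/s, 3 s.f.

43 µg/L = 0.043 mg/L.
Mass balance at complete mixing: C_std·(Q_w + Q_r) = Q_w·C_e + Q_r·C_b.
Rearranging, Q_w = Q_r·(C_std − C_b)/(C_e − C_std) = 0.52·(0.174 − 0.043) / (0.551 − 0.174) = 0.1807 m³/s.

0.181 m³/s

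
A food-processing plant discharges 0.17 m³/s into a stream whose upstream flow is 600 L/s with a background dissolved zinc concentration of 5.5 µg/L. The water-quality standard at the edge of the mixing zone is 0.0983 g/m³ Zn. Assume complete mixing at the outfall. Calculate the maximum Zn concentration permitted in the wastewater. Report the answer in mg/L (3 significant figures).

600 L/s = 0.6 m³/s.
5.5 µg/L = 0.0055 mg/L.
Mass balance: 0.0983·0.77 = 0.17·Cₑ + 0.6·0.0055.
Cₑ = (0.07569 − 0.0033) / 0.17 = 0.4258 mg/L.

0.426 mg/L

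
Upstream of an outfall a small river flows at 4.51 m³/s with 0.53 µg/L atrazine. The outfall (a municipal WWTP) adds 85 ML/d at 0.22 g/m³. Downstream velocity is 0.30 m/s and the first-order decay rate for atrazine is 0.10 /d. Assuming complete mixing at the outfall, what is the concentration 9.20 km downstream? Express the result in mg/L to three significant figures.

0.0384 mg/L

85 ML/d = 0.9838 m³/s.
0.53 µg/L = 0.00053 mg/L.
After complete mixing, C₀ = (0.9838·0.22 + 4.51·0.00053) / 5.494 = 0.03983 mg/L.
Travel time t = 9200 m / 0.30 m/s = 3.067e+04 s = 0.3549 d.
C = 0.03983·exp(−0.10·0.3549) = 0.03983·0.9651 = 0.03844 mg/L.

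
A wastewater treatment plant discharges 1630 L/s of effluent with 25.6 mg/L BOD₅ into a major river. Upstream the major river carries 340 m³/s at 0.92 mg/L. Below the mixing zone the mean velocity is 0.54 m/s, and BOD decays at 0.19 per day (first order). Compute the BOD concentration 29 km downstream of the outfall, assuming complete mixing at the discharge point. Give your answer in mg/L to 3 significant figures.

0.922 mg/L

1630 L/s = 1.63 m³/s.
After complete mixing, C₀ = (1.63·25.6 + 340·0.92) / 341.6 = 1.038 mg/L.
Travel time t = 2.9e+04 m / 0.54 m/s = 5.37e+04 s = 0.6216 d.
C = 1.038·exp(−0.19·0.6216) = 1.038·0.8886 = 0.9222 mg/L.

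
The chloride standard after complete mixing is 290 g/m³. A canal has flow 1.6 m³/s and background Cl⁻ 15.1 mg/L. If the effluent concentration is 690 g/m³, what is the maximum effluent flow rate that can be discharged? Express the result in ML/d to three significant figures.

Mass balance at complete mixing: C_std·(Q_w + Q_r) = Q_w·C_e + Q_r·C_b.
Rearranging, Q_w = Q_r·(C_std − C_b)/(C_e − C_std) = 1.6·(290 − 15.1) / (690 − 290) = 1.1 m³/s.
= 95.01 ML/d.

95.0 ML/d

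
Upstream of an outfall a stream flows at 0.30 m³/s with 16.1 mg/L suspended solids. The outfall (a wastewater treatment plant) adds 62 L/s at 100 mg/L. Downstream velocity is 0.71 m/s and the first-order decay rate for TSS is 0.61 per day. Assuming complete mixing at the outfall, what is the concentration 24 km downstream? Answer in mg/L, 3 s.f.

24.0 mg/L

62 L/s = 0.062 m³/s.
After complete mixing, C₀ = (0.062·100 + 0.3·16.1) / 0.362 = 30.47 mg/L.
Travel time t = 2.4e+04 m / 0.71 m/s = 3.38e+04 s = 0.3912 d.
C = 30.47·exp(−0.61·0.3912) = 30.47·0.7877 = 24 mg/L.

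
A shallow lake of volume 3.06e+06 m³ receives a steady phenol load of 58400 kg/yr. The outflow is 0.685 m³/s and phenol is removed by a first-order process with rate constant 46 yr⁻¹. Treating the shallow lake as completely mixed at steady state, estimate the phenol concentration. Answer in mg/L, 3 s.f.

Outflow Q = 0.685 m³/s × 3.156e+07 s/yr = 2.162e+07 m³/yr.
Steady-state CSTR mass balance: W = Q·C + k·V·C, so C = W/(Q + kV).
Q + kV = 2.162e+07 + 46·3.06e+06 = 1.624e+08 m³/yr.
C = 58400/1.624e+08 = 0.0003597 kg/m³ = 0.3597 mg/L.

0.360 mg/L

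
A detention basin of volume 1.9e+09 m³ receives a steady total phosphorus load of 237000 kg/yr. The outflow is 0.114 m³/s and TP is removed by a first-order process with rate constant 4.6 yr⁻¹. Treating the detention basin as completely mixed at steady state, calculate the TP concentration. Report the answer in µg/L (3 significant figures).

27.1 µg/L

Outflow Q = 0.114 m³/s × 3.156e+07 s/yr = 3.598e+06 m³/yr.
Steady-state CSTR mass balance: W = Q·C + k·V·C, so C = W/(Q + kV).
Q + kV = 3.598e+06 + 4.6·1.9e+09 = 8.744e+09 m³/yr.
C = 237000/8.744e+09 = 2.711e-05 kg/m³ = 0.02711 mg/L = 27.11 µg/L.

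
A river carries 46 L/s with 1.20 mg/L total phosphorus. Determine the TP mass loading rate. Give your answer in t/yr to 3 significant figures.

1.74 t/yr

46 L/s = 0.046 m³/s.
Mass flux = Q·C = 0.046 m³/s × 1.2 g/m³ = 0.0552 g/s.
= 0.0552 g/s × 31.56 = 1.742 t/yr.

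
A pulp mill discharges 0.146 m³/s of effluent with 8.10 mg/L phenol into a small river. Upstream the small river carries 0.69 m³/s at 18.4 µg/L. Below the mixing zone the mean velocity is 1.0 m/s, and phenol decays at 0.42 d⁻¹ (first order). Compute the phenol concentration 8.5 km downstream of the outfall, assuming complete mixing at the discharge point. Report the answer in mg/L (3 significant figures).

18.4 µg/L = 0.0184 mg/L.
After complete mixing, C₀ = (0.146·8.1 + 0.69·0.0184) / 0.836 = 1.43 mg/L.
Travel time t = 8500 m / 1.0 m/s = 8500 s = 0.09838 d.
C = 1.43·exp(−0.42·0.09838) = 1.43·0.9595 = 1.372 mg/L.

1.37 mg/L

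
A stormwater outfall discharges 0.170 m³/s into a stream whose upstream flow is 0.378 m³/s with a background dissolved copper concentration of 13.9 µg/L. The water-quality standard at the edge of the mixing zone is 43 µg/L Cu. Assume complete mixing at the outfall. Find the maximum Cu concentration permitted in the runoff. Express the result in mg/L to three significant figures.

0.108 mg/L

13.9 µg/L = 0.0139 mg/L.
43 µg/L = 0.043 mg/L.
Mass balance: 0.043·0.548 = 0.17·Cₑ + 0.378·0.0139.
Cₑ = (0.02356 − 0.005254) / 0.17 = 0.1077 mg/L.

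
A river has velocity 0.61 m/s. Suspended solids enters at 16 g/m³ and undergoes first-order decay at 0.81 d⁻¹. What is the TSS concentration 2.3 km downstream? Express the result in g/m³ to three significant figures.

Travel time t = 2.3 km / 0.61 m/s = 2300/0.61 = 3770 s = 0.04364 d.
First-order decay: C = 16·exp(−0.81·0.04364) = 16·0.9653 = 15.44 g/m³.

15.4 g/m³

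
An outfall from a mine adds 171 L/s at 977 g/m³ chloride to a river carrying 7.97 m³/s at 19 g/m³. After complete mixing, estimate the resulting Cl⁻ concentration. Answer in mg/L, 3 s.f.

39.1 mg/L

171 L/s = 0.171 m³/s.
Flow-weighted mixing gives C = (0.171·977 + 7.97·19) / (0.171 + 7.97) = 318.5/8.141 = 39.12 mg/L.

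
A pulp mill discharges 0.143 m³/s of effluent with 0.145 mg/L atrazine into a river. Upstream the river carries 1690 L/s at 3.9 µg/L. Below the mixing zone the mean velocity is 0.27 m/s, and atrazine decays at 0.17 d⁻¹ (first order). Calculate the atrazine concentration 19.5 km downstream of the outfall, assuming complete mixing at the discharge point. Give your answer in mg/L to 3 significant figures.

0.0129 mg/L

1690 L/s = 1.69 m³/s.
3.9 µg/L = 0.0039 mg/L.
After complete mixing, C₀ = (0.143·0.145 + 1.69·0.0039) / 1.833 = 0.01491 mg/L.
Travel time t = 1.95e+04 m / 0.27 m/s = 7.222e+04 s = 0.8359 d.
C = 0.01491·exp(−0.17·0.8359) = 0.01491·0.8675 = 0.01293 mg/L.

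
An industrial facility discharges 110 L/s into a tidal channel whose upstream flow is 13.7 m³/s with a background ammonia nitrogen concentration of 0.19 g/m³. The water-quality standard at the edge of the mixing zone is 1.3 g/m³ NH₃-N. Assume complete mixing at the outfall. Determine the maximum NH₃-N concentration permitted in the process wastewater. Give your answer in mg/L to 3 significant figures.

140 mg/L

110 L/s = 0.11 m³/s.
Mass balance: 1.3·13.81 = 0.11·Cₑ + 13.7·0.19.
Cₑ = (17.95 − 2.603) / 0.11 = 139.5 mg/L.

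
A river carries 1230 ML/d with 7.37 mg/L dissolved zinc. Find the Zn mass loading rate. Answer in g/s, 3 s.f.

105 g/s

1230 ML/d = 14.24 m³/s.
Mass flux = Q·C = 14.24 m³/s × 7.37 g/m³ = 104.9 g/s.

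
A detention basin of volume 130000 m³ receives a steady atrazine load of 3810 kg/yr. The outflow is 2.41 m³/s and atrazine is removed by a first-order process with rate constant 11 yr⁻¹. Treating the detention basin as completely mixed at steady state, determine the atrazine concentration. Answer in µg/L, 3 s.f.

Outflow Q = 2.41 m³/s × 3.156e+07 s/yr = 7.605e+07 m³/yr.
Steady-state CSTR mass balance: W = Q·C + k·V·C, so C = W/(Q + kV).
Q + kV = 7.605e+07 + 11·130000 = 7.748e+07 m³/yr.
C = 3810/7.748e+07 = 4.917e-05 kg/m³ = 0.04917 mg/L = 49.17 µg/L.

49.2 µg/L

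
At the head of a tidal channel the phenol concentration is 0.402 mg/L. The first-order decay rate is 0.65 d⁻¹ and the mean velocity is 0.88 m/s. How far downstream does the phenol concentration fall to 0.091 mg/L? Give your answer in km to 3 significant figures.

174 km

From C = C₀·e^(−kt), t = ln(C₀/C)/k = ln(0.402/0.091)/0.65 = 1.486/0.65 = 2.286 d.
Distance = v·t = 0.88 m/s × 1.975e+05 s = 1.738e+05 m = 173.8 km.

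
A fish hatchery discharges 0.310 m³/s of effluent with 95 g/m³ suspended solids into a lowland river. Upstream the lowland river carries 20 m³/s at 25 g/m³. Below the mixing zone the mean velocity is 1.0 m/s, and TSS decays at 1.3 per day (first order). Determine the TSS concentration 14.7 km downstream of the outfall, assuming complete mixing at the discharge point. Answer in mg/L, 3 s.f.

20.9 mg/L

After complete mixing, C₀ = (0.31·95 + 20·25) / 20.31 = 26.07 mg/L.
Travel time t = 1.47e+04 m / 1.0 m/s = 1.47e+04 s = 0.1701 d.
C = 26.07·exp(−1.3·0.1701) = 26.07·0.8016 = 20.9 mg/L.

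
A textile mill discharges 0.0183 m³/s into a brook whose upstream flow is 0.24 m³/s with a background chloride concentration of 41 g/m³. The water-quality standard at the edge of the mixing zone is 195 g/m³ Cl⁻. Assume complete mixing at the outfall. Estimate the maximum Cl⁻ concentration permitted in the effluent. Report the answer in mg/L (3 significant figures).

Mass balance: 195·0.2583 = 0.0183·Cₑ + 0.24·41.
Cₑ = (50.37 − 9.84) / 0.0183 = 2215 mg/L.

2210 mg/L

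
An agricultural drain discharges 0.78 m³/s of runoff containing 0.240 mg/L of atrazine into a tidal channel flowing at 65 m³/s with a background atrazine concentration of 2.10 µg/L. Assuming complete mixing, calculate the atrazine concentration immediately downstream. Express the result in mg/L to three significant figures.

2.10 µg/L = 0.0021 mg/L.
By mass balance at complete mixing, C = (0.78·0.24 + 65·0.0021) / (0.78 + 65) = 0.3237/65.78 = 0.004921 mg/L.

0.00492 mg/L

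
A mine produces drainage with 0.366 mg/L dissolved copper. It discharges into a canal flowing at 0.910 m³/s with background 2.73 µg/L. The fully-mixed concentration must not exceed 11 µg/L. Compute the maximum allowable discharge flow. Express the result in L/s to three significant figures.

21.2 L/s

2.73 µg/L = 0.00273 mg/L.
11 µg/L = 0.011 mg/L.
Mass balance at complete mixing: C_std·(Q_w + Q_r) = Q_w·C_e + Q_r·C_b.
Rearranging, Q_w = Q_r·(C_std − C_b)/(C_e − C_std) = 0.910·(0.011 − 0.00273) / (0.366 − 0.011) = 0.0212 m³/s.
= 21.2 L/s.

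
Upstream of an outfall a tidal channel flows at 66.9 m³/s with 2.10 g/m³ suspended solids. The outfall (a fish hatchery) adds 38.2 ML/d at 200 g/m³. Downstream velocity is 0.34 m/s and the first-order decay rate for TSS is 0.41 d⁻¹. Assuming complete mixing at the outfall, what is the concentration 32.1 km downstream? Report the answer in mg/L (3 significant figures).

38.2 ML/d = 0.4421 m³/s.
After complete mixing, C₀ = (0.4421·200 + 66.9·2.1) / 67.34 = 3.399 mg/L.
Travel time t = 3.21e+04 m / 0.34 m/s = 9.441e+04 s = 1.093 d.
C = 3.399·exp(−0.41·1.093) = 3.399·0.6389 = 2.172 mg/L.

2.17 mg/L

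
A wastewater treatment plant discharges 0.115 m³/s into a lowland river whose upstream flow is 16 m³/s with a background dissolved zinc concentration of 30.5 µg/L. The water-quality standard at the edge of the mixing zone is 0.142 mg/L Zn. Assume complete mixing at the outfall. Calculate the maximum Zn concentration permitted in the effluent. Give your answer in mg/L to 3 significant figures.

15.7 mg/L

30.5 µg/L = 0.0305 mg/L.
Mass balance: 0.142·16.11 = 0.115·Cₑ + 16·0.0305.
Cₑ = (2.288 − 0.488) / 0.115 = 15.66 mg/L.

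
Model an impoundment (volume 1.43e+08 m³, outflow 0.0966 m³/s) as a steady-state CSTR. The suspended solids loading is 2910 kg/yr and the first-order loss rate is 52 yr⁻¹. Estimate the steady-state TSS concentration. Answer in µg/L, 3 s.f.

Outflow Q = 0.0966 m³/s × 3.156e+07 s/yr = 3.048e+06 m³/yr.
Steady-state CSTR mass balance: W = Q·C + k·V·C, so C = W/(Q + kV).
Q + kV = 3.048e+06 + 52·1.43e+08 = 7.439e+09 m³/yr.
C = 2910/7.439e+09 = 3.912e-07 kg/m³ = 0.0003912 mg/L = 0.3912 µg/L.

0.391 µg/L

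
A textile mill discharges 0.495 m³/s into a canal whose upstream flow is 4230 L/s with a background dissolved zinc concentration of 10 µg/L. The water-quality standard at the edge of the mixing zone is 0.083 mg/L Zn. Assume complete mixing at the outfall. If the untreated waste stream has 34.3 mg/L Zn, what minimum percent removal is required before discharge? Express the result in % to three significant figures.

4230 L/s = 4.23 m³/s.
10 µg/L = 0.01 mg/L.
Mass balance: 0.083·4.725 = 0.495·Cₑ + 4.23·0.01.
Cₑ = (0.3922 − 0.0423) / 0.495 = 0.7068 mg/L.
Required removal = 1 − 0.7068/34.3 = 97.94 %.

97.9 %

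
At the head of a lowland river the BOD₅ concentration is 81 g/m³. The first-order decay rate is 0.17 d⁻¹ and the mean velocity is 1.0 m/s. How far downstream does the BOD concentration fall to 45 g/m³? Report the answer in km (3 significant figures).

From C = C₀·e^(−kt), t = ln(C₀/C)/k = ln(81/45)/0.17 = 0.5878/0.17 = 3.458 d.
Distance = v·t = 1.0 m/s × 2.987e+05 s = 2.987e+05 m = 298.7 km.

299 km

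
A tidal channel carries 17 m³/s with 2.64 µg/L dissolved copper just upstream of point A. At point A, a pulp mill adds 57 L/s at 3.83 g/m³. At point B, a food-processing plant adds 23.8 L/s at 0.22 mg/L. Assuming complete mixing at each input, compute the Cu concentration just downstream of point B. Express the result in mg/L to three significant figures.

2.64 µg/L = 0.00264 mg/L.
57 L/s = 0.057 m³/s.
After input A: C = (17·0.00264 + 0.057·3.83) / 17.06 = 0.01543 mg/L.
23.8 L/s = 0.0238 m³/s.
After input B: C = (17.06·0.01543 + 0.0238·0.22) / 17.08 = 0.01572 mg/L.

0.0157 mg/L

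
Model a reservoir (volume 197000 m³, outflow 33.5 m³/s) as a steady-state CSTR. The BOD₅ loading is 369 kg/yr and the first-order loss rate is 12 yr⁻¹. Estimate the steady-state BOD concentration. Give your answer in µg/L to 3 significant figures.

0.348 µg/L

Outflow Q = 33.5 m³/s × 3.156e+07 s/yr = 1.057e+09 m³/yr.
Steady-state CSTR mass balance: W = Q·C + k·V·C, so C = W/(Q + kV).
Q + kV = 1.057e+09 + 12·197000 = 1.06e+09 m³/yr.
C = 369/1.06e+09 = 3.483e-07 kg/m³ = 0.0003483 mg/L = 0.3483 µg/L.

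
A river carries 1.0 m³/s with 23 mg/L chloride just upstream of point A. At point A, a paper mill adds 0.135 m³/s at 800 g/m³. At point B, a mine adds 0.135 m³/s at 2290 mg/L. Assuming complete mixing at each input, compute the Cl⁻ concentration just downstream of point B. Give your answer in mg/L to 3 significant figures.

After input A: C = (1·23 + 0.135·800) / 1.135 = 115.4 mg/L.
After input B: C = (1.135·115.4 + 0.135·2290) / 1.27 = 346.6 mg/L.

347 mg/L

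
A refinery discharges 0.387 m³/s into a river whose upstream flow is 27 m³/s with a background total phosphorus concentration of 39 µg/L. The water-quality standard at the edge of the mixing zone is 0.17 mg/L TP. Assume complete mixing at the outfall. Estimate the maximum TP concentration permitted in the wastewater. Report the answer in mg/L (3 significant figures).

9.31 mg/L

39 µg/L = 0.039 mg/L.
Mass balance: 0.17·27.39 = 0.387·Cₑ + 27·0.039.
Cₑ = (4.656 − 1.053) / 0.387 = 9.31 mg/L.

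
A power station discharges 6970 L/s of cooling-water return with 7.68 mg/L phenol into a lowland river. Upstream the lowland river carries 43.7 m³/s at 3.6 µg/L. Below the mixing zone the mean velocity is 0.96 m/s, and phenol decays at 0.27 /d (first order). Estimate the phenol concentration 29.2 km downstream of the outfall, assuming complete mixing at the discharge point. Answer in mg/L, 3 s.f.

6970 L/s = 6.97 m³/s.
3.6 µg/L = 0.0036 mg/L.
After complete mixing, C₀ = (6.97·7.68 + 43.7·0.0036) / 50.67 = 1.06 mg/L.
Travel time t = 2.92e+04 m / 0.96 m/s = 3.042e+04 s = 0.352 d.
C = 1.06·exp(−0.27·0.352) = 1.06·0.9093 = 0.9635 mg/L.

0.963 mg/L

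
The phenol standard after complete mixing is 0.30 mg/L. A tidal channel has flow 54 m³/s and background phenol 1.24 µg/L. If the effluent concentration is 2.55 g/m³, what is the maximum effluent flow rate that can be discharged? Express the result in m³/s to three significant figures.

1.24 µg/L = 0.00124 mg/L.
Mass balance at complete mixing: C_std·(Q_w + Q_r) = Q_w·C_e + Q_r·C_b.
Rearranging, Q_w = Q_r·(C_std − C_b)/(C_e − C_std) = 54·(0.3 − 0.00124) / (2.55 − 0.3) = 7.17 m³/s.

7.17 m³/s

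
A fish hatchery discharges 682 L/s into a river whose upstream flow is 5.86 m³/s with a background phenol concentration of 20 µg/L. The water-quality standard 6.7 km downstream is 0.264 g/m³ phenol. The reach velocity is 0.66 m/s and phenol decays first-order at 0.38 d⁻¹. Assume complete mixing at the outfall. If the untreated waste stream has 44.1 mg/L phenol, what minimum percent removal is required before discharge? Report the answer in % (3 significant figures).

94.4 %

682 L/s = 0.682 m³/s.
20 µg/L = 0.02 mg/L.
Travel time to the compliance point: t = 6700/0.66 = 1.015e+04 s = 0.1175 d; decay factor exp(−0.38·0.1175) = 0.9563.
So the concentration just after mixing may be at most 0.264/0.9563 = 0.2761 mg/L.
Mass balance: 0.2761·6.542 = 0.682·Cₑ + 5.86·0.02.
Cₑ = (1.806 − 0.1172) / 0.682 = 2.476 mg/L.
Required removal = 1 − 2.476/44.1 = 94.39 %.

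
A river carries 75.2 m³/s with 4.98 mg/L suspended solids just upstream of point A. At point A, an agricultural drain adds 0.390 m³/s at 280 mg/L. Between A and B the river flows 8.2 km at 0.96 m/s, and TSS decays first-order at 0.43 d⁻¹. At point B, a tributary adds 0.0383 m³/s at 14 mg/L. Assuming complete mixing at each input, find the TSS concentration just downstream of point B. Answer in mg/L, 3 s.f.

After input A: C = (75.2·4.98 + 0.39·280) / 75.59 = 6.399 mg/L.
Over the 8.2 km reach to input B (t = 8542 s = 0.09886 d), decay gives C = 6.399·exp(−0.43·0.09886) = 6.133 mg/L.
After input B: C = (75.59·6.133 + 0.0383·14) / 75.63 = 6.137 mg/L.

6.14 mg/L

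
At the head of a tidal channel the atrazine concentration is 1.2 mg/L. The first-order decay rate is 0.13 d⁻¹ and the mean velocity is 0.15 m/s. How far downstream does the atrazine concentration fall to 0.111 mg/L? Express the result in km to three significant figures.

From C = C₀·e^(−kt), t = ln(C₀/C)/k = ln(1.2/0.111)/0.13 = 2.381/0.13 = 18.31 d.
Distance = v·t = 0.15 m/s × 1.582e+06 s = 2.373e+05 m = 237.3 km.

237 km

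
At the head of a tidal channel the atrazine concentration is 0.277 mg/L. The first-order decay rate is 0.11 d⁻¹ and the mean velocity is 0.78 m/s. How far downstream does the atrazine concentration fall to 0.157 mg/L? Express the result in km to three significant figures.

From C = C₀·e^(−kt), t = ln(C₀/C)/k = ln(0.277/0.157)/0.11 = 0.5678/0.11 = 5.162 d.
Distance = v·t = 0.78 m/s × 4.46e+05 s = 3.478e+05 m = 347.8 km.

348 km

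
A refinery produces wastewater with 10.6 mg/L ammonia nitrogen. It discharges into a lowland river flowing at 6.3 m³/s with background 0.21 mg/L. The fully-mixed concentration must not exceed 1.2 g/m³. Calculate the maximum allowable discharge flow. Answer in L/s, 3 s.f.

Mass balance at complete mixing: C_std·(Q_w + Q_r) = Q_w·C_e + Q_r·C_b.
Rearranging, Q_w = Q_r·(C_std − C_b)/(C_e − C_std) = 6.3·(1.2 − 0.21) / (10.6 − 1.2) = 0.6635 m³/s.
= 663.5 L/s.

664 L/s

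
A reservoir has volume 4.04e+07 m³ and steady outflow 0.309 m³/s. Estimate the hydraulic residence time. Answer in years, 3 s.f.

4.14 yr

Q = 0.309 m³/s × 3.156e+07 s/yr = 9.751e+06 m³/yr.
Hydraulic residence time τ = V/Q = 4.04e+07/9.751e+06 = 4.143 yr.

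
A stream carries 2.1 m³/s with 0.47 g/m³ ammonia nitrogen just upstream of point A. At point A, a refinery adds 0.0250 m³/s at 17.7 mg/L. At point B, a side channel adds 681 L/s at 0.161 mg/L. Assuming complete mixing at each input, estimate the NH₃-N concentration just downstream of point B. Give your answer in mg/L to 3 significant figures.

After input A: C = (2.1·0.47 + 0.025·17.7) / 2.125 = 0.6727 mg/L.
681 L/s = 0.681 m³/s.
After input B: C = (2.125·0.6727 + 0.681·0.161) / 2.806 = 0.5485 mg/L.

0.549 mg/L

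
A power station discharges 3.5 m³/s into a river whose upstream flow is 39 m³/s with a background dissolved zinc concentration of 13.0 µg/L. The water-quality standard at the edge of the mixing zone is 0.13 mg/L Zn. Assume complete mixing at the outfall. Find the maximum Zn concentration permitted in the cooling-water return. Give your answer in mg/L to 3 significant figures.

13.0 µg/L = 0.013 mg/L.
Mass balance: 0.13·42.5 = 3.5·Cₑ + 39·0.013.
Cₑ = (5.525 − 0.507) / 3.5 = 1.434 mg/L.

1.43 mg/L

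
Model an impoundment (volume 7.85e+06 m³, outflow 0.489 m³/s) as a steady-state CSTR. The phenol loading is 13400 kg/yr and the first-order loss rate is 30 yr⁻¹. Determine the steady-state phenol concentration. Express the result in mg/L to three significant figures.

0.0534 mg/L

Outflow Q = 0.489 m³/s × 3.156e+07 s/yr = 1.543e+07 m³/yr.
Steady-state CSTR mass balance: W = Q·C + k·V·C, so C = W/(Q + kV).
Q + kV = 1.543e+07 + 30·7.85e+06 = 2.509e+08 m³/yr.
C = 13400/2.509e+08 = 5.34e-05 kg/m³ = 0.0534 mg/L.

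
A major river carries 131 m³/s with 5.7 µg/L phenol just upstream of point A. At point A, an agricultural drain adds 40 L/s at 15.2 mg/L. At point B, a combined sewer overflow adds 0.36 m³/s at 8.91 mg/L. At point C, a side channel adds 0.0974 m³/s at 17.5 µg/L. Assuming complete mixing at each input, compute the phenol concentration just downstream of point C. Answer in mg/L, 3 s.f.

0.0347 mg/L

5.7 µg/L = 0.0057 mg/L.
40 L/s = 0.04 m³/s.
After input A: C = (131·0.0057 + 0.04·15.2) / 131 = 0.01034 mg/L.
After input B: C = (131·0.01034 + 0.36·8.91) / 131.4 = 0.03472 mg/L.
17.5 µg/L = 0.0175 mg/L.
After input C: C = (131.4·0.03472 + 0.0974·0.0175) / 131.5 = 0.03471 mg/L.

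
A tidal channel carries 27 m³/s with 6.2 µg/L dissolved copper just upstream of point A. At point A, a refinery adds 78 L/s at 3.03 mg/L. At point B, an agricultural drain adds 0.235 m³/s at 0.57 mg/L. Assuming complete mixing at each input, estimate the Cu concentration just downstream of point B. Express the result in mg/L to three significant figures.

0.0197 mg/L

6.2 µg/L = 0.0062 mg/L.
78 L/s = 0.078 m³/s.
After input A: C = (27·0.0062 + 0.078·3.03) / 27.08 = 0.01491 mg/L.
After input B: C = (27.08·0.01491 + 0.235·0.57) / 27.31 = 0.01969 mg/L.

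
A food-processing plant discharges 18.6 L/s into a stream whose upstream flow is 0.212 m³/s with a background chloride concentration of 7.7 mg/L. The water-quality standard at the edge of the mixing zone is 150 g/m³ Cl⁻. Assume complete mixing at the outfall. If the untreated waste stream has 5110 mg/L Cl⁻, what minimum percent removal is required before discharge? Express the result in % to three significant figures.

18.6 L/s = 0.0186 m³/s.
Mass balance: 150·0.2306 = 0.0186·Cₑ + 0.212·7.7.
Cₑ = (34.59 − 1.632) / 0.0186 = 1772 mg/L.
Required removal = 1 − 1772/5110 = 65.32 %.

65.3 %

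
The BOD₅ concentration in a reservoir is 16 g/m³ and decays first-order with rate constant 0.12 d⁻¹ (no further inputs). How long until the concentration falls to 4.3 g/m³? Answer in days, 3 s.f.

10.9 d

t = ln(C₀/C)/k = ln(16/4.3)/0.12 = 1.314/0.12 = 10.95 d.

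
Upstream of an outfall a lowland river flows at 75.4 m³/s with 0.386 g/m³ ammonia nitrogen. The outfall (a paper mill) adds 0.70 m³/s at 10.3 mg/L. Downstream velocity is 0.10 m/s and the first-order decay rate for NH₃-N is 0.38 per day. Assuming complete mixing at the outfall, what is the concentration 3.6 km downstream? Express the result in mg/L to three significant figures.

0.407 mg/L

After complete mixing, C₀ = (0.7·10.3 + 75.4·0.386) / 76.1 = 0.4772 mg/L.
Travel time t = 3600 m / 0.10 m/s = 3.6e+04 s = 0.4167 d.
C = 0.4772·exp(−0.38·0.4167) = 0.4772·0.8536 = 0.4073 mg/L.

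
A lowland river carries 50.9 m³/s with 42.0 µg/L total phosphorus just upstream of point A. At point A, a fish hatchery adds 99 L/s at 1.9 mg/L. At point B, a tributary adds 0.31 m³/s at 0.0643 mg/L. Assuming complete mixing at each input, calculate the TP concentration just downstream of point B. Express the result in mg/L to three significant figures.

0.0457 mg/L

42.0 µg/L = 0.042 mg/L.
99 L/s = 0.099 m³/s.
After input A: C = (50.9·0.042 + 0.099·1.9) / 51 = 0.04561 mg/L.
After input B: C = (51·0.04561 + 0.31·0.0643) / 51.31 = 0.04572 mg/L.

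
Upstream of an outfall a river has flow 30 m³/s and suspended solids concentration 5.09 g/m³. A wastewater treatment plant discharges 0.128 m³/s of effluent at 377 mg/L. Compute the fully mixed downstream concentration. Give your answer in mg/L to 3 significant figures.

6.67 mg/L

Conservation of mass across the mixing zone: C = (0.128·377 + 30·5.09) / (0.128 + 30) = 201/30.13 = 6.67 mg/L.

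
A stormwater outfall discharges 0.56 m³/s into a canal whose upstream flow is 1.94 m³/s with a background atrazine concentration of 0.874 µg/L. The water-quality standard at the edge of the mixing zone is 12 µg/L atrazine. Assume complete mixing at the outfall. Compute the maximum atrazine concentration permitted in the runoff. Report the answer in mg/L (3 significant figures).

0.874 µg/L = 0.000874 mg/L.
12 µg/L = 0.012 mg/L.
Mass balance: 0.012·2.5 = 0.56·Cₑ + 1.94·0.000874.
Cₑ = (0.03 − 0.001696) / 0.56 = 0.05054 mg/L.

0.0505 mg/L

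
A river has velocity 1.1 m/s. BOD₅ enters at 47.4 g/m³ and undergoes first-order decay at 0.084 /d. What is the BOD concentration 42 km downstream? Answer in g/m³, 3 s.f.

Travel time t = 42 km / 1.1 m/s = 4.2e+04/1.1 = 3.818e+04 s = 0.4419 d.
First-order decay: C = 47.4·exp(−0.084·0.4419) = 47.4·0.9636 = 45.67 g/m³.

45.7 g/m³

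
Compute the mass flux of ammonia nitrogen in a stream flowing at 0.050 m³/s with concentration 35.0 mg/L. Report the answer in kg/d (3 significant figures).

151 kg/d

Mass flux = Q·C = 0.05 m³/s × 35 g/m³ = 1.75 g/s.
= 1.75 g/s × 86.4 = 151.2 kg/d.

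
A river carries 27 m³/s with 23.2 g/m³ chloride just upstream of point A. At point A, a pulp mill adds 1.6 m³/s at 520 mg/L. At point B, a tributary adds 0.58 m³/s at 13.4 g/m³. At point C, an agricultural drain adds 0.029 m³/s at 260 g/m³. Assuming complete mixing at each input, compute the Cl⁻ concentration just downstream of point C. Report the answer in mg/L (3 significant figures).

After input A: C = (27·23.2 + 1.6·520) / 28.6 = 50.99 mg/L.
After input B: C = (28.6·50.99 + 0.58·13.4) / 29.18 = 50.25 mg/L.
After input C: C = (29.18·50.25 + 0.029·260) / 29.21 = 50.45 mg/L.

50.5 mg/L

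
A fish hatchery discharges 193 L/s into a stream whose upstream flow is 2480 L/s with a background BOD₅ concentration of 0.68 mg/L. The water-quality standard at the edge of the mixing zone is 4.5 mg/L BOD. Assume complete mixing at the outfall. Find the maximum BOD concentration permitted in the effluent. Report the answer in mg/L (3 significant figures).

53.6 mg/L

193 L/s = 0.193 m³/s.
2480 L/s = 2.48 m³/s.
Mass balance: 4.5·2.673 = 0.193·Cₑ + 2.48·0.68.
Cₑ = (12.03 − 1.686) / 0.193 = 53.59 mg/L.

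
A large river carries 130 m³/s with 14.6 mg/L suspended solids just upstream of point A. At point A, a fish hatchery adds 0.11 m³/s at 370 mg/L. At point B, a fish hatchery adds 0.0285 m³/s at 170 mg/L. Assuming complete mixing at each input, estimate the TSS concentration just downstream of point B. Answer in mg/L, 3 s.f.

14.9 mg/L

After input A: C = (130·14.6 + 0.11·370) / 130.1 = 14.9 mg/L.
After input B: C = (130.1·14.9 + 0.0285·170) / 130.1 = 14.93 mg/L.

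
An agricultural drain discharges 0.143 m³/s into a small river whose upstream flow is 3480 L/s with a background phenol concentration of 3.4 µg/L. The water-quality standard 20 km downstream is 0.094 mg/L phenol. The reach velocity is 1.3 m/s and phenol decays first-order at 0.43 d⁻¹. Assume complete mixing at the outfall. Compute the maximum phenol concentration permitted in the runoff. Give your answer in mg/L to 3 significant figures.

3480 L/s = 3.48 m³/s.
3.4 µg/L = 0.0034 mg/L.
Travel time to the compliance point: t = 2e+04/1.3 = 1.538e+04 s = 0.1781 d; decay factor exp(−0.43·0.1781) = 0.9263.
So the concentration just after mixing may be at most 0.094/0.9263 = 0.1015 mg/L.
Mass balance: 0.1015·3.623 = 0.143·Cₑ + 3.48·0.0034.
Cₑ = (0.3677 − 0.01183) / 0.143 = 2.488 mg/L.

2.49 mg/L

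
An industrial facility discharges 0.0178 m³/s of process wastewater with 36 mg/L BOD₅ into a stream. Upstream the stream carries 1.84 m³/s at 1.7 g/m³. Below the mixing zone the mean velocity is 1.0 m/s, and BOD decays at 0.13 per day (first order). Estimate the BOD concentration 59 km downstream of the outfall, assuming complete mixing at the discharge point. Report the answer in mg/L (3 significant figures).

After complete mixing, C₀ = (0.0178·36 + 1.84·1.7) / 1.858 = 2.029 mg/L.
Travel time t = 5.9e+04 m / 1.0 m/s = 5.9e+04 s = 0.6829 d.
C = 2.029·exp(−0.13·0.6829) = 2.029·0.9151 = 1.856 mg/L.

1.86 mg/L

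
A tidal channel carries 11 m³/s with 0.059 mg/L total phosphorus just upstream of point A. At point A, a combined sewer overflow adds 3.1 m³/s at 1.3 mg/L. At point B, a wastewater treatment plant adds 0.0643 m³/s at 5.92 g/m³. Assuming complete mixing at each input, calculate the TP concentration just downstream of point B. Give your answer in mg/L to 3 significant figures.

0.357 mg/L

After input A: C = (11·0.059 + 3.1·1.3) / 14.1 = 0.3318 mg/L.
After input B: C = (14.1·0.3318 + 0.0643·5.92) / 14.16 = 0.3572 mg/L.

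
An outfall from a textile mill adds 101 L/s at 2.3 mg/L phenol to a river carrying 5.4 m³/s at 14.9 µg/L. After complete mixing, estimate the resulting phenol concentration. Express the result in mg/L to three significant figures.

101 L/s = 0.101 m³/s.
14.9 µg/L = 0.0149 mg/L.
Conservation of mass across the mixing zone: C = (0.101·2.3 + 5.4·0.0149) / (0.101 + 5.4) = 0.3128/5.501 = 0.05686 mg/L.

0.0569 mg/L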